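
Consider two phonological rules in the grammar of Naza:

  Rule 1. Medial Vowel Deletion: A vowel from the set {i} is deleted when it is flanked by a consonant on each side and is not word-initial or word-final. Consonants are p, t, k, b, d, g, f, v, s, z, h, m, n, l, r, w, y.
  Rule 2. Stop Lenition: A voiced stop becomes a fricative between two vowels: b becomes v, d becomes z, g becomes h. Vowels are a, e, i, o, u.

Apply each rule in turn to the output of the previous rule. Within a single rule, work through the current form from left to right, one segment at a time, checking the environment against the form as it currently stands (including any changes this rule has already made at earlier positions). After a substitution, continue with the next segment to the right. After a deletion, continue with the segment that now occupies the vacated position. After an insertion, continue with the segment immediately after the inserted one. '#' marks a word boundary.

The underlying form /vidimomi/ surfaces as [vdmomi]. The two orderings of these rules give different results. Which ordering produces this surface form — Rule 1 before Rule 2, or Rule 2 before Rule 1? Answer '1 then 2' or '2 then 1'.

1 then 2

Order 1 then 2:
  1 Medial Vowel Deletion: [vidimomi] → [vdmomi]
  2 Stop Lenition: no change — [vdmomi]
  result: [vdmomi]
Order 2 then 1:
  2 Stop Lenition: [vidimomi] → [vizimomi]
  1 Medial Vowel Deletion: [vizimomi] → [vzmomi]
  result: [vzmomi]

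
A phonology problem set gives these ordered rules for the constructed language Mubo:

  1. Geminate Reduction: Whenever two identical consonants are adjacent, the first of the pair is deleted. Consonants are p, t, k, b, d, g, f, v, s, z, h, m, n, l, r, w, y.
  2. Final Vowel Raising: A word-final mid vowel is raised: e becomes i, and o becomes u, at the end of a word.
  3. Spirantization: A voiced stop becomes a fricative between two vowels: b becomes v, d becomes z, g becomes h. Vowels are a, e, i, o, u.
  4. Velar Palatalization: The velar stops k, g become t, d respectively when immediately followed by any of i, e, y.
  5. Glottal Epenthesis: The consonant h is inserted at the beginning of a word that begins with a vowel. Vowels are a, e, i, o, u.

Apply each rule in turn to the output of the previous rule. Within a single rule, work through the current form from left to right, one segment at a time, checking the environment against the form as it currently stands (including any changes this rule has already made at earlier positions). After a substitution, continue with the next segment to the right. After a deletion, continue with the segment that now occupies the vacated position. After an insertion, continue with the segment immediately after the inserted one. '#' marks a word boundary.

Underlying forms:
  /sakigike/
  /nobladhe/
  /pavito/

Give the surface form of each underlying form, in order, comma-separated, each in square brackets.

/sakigike/:
  1 Geminate Reduction: no change — [sakigike]
  2 Final Vowel Raising: [sakigike] → [sakigiki]
  3 Spirantization: [sakigiki] → [sakihiki]
  4 Velar Palatalization: [sakihiki] → [satihiti]
  5 Glottal Epenthesis: no change — [satihiti]
/nobladhe/:
  1 Geminate Reduction: no change — [nobladhe]
  2 Final Vowel Raising: [nobladhe] → [nobladhi]
  3 Spirantization: no change — [nobladhi]
  4 Velar Palatalization: no change — [nobladhi]
  5 Glottal Epenthesis: no change — [nobladhi]
/pavito/:
  1 Geminate Reduction: no change — [pavito]
  2 Final Vowel Raising: [pavito] → [pavitu]
  3 Spirantization: no change — [pavitu]
  4 Velar Palatalization: no change — [pavitu]
  5 Glottal Epenthesis: no change — [pavitu]

[satihiti], [nobladhi], [pavitu]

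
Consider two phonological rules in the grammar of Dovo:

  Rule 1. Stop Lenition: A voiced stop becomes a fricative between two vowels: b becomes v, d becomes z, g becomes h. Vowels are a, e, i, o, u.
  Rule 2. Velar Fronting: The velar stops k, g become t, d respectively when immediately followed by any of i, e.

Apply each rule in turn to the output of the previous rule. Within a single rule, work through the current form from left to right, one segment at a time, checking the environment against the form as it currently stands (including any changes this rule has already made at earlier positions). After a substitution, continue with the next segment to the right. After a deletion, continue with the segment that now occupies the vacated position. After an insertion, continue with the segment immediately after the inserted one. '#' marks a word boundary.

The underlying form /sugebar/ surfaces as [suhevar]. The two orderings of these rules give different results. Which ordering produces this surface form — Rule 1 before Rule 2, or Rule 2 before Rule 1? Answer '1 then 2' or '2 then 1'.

Order 1 then 2:
  1 Stop Lenition: [sugebar] → [suhevar]
  2 Velar Fronting: no change — [suhevar]
  result: [suhevar]
Order 2 then 1:
  2 Velar Fronting: [sugebar] → [sudebar]
  1 Stop Lenition: [sudebar] → [suzevar]
  result: [suzevar]

1 then 2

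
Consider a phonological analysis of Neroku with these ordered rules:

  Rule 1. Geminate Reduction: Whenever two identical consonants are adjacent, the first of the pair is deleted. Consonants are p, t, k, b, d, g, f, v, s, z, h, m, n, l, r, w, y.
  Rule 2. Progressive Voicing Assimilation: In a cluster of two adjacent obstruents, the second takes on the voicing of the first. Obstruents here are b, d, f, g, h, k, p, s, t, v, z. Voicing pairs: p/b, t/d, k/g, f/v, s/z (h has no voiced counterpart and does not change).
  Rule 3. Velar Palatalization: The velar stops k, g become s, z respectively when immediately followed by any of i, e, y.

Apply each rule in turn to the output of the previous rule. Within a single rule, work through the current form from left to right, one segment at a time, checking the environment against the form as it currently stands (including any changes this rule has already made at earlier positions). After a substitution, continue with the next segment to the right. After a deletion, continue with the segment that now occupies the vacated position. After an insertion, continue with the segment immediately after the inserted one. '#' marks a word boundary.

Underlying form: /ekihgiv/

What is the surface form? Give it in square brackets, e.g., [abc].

Rule 1 Geminate Reduction: no change — [ekihgiv]
Rule 2 Progressive Voicing Assimilation: [ekihgiv] → [ekihkiv]
Rule 3 Velar Palatalization: [ekihkiv] → [esihsiv]

[esihsiv]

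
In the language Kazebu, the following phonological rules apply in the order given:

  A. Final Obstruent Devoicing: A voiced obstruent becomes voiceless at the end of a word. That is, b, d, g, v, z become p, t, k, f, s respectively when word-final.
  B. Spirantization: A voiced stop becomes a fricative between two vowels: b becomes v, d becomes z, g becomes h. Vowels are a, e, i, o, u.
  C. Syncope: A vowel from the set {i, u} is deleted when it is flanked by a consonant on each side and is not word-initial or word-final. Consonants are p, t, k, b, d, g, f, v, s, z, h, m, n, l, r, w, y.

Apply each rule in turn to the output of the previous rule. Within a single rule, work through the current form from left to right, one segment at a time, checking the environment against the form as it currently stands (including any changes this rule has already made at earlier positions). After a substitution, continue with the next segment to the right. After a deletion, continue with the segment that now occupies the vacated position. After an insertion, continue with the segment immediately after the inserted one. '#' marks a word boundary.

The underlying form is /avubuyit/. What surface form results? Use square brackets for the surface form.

A Final Obstruent Devoicing: no change — [avubuyit]
B Spirantization: [avubuyit] → [avuvuyit]
C Syncope: [avuvuyit] → [avvyt]

[avvyt]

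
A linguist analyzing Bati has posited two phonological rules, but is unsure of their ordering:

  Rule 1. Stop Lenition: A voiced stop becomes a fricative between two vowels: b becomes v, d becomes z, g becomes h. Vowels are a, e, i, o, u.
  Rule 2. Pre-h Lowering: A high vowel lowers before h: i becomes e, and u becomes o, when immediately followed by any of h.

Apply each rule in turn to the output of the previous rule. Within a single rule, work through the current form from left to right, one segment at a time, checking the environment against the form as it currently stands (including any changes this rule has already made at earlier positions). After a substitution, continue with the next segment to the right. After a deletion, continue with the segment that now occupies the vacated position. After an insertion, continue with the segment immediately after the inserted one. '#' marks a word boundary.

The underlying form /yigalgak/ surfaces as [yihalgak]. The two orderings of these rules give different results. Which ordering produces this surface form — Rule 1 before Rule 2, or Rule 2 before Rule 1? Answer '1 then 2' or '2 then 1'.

Order 1 then 2:
  1 Stop Lenition: [yigalgak] → [yihalgak]
  2 Pre-h Lowering: [yihalgak] → [yehalgak]
  result: [yehalgak]
Order 2 then 1:
  2 Pre-h Lowering: no change — [yigalgak]
  1 Stop Lenition: [yigalgak] → [yihalgak]
  result: [yihalgak]

2 then 1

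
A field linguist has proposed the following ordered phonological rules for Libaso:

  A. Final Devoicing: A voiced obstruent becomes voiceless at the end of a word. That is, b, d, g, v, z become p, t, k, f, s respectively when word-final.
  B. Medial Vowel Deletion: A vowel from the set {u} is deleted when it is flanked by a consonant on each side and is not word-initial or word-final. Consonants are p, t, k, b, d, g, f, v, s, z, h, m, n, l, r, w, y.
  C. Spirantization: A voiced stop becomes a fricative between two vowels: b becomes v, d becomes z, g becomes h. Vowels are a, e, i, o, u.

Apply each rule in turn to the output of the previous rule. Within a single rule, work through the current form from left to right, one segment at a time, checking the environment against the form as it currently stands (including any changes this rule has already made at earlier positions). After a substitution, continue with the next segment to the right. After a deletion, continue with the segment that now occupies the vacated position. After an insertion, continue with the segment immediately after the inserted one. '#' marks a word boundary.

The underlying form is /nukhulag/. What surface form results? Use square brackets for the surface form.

[nkhlak]

A Final Devoicing: [nukhulag] → [nukhulak]
B Medial Vowel Deletion: [nukhulak] → [nkhlak]
C Spirantization: no change — [nkhlak]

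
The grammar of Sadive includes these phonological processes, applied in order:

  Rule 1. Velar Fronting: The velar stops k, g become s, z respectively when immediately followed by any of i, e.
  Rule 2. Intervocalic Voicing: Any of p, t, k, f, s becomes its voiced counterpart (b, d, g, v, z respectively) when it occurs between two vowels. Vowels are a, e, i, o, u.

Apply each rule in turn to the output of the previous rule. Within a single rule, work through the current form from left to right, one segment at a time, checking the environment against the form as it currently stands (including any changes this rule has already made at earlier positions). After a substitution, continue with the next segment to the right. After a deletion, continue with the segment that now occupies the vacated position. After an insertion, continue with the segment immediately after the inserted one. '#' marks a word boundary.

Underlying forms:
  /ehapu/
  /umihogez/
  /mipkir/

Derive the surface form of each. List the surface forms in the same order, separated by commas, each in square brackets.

[ehabu], [umihozez], [mipsir]

/ehapu/:
  Rule 1 Velar Fronting: no change — [ehapu]
  Rule 2 Intervocalic Voicing: [ehapu] → [ehabu]
/umihogez/:
  Rule 1 Velar Fronting: [umihogez] → [umihozez]
  Rule 2 Intervocalic Voicing: no change — [umihozez]
/mipkir/:
  Rule 1 Velar Fronting: [mipkir] → [mipsir]
  Rule 2 Intervocalic Voicing: no change — [mipsir]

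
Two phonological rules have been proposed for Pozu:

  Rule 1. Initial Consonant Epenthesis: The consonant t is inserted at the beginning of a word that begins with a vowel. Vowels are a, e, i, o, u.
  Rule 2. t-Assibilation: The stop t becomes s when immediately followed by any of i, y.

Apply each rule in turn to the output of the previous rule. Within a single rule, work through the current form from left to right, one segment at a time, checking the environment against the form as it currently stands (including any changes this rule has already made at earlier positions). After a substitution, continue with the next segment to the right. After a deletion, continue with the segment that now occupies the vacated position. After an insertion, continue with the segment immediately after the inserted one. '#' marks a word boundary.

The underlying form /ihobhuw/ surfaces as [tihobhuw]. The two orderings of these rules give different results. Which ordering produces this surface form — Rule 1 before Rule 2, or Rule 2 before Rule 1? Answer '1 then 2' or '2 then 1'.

2 then 1

Order 1 then 2:
  1 Initial Consonant Epenthesis: [ihobhuw] → [tihobhuw]
  2 t-Assibilation: [tihobhuw] → [sihobhuw]
  result: [sihobhuw]
Order 2 then 1:
  2 t-Assibilation: no change — [ihobhuw]
  1 Initial Consonant Epenthesis: [ihobhuw] → [tihobhuw]
  result: [tihobhuw]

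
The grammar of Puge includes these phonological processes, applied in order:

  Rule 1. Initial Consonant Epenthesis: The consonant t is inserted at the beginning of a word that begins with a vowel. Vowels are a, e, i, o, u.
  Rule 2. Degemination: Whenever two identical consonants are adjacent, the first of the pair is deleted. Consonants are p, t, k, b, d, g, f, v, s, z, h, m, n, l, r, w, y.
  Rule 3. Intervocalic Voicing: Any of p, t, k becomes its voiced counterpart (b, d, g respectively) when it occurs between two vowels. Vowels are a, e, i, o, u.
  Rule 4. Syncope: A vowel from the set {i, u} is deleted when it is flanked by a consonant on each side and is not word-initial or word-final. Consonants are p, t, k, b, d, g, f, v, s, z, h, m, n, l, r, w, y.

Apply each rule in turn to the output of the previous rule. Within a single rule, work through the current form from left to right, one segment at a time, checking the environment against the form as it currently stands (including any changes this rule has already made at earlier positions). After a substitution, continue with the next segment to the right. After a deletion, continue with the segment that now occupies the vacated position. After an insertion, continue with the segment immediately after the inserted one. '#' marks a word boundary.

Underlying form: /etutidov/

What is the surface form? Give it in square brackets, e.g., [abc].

Rule 1 Initial Consonant Epenthesis: [etutidov] → [tetutidov]
Rule 2 Degemination: no change — [tetutidov]
Rule 3 Intervocalic Voicing: [tetutidov] → [tedudidov]
Rule 4 Syncope: [tedudidov] → [tedddov]

[tedddov]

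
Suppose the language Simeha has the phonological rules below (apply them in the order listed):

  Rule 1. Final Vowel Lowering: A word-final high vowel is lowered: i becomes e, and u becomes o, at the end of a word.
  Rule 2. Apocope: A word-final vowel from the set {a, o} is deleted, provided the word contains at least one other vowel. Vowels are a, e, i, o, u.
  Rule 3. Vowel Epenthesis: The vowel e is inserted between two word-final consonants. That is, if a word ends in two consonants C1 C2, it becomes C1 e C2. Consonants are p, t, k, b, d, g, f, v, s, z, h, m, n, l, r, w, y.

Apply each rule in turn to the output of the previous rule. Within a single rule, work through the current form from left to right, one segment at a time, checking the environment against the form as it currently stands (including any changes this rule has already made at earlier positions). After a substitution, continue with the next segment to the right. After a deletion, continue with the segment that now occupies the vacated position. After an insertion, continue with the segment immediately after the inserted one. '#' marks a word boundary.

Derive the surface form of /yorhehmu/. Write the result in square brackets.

[yorhehem]

Rule 1 Final Vowel Lowering: [yorhehmu] → [yorhehmo]
Rule 2 Apocope: [yorhehmo] → [yorhehm]
Rule 3 Vowel Epenthesis: [yorhehm] → [yorhehem]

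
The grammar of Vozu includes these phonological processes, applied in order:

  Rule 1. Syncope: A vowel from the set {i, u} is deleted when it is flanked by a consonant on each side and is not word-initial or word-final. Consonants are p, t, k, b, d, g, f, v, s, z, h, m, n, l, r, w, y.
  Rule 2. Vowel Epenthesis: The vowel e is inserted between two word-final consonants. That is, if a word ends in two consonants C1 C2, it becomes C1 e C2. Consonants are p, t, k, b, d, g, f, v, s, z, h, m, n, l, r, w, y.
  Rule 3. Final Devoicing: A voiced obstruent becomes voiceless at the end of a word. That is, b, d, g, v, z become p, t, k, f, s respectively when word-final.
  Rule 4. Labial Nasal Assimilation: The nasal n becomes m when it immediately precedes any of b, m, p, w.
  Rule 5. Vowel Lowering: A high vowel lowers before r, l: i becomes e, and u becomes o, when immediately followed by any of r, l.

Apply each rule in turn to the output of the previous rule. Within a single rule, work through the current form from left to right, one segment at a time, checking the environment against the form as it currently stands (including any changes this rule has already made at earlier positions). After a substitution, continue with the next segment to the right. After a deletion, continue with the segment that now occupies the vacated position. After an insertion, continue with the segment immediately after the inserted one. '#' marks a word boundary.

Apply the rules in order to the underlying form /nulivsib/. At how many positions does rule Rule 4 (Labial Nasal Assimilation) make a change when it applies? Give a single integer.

Rule 1 Syncope: [nulivsib] → [nlvsb]
Rule 2 Vowel Epenthesis: [nlvsb] → [nlvseb]
Rule 3 Final Devoicing: [nlvseb] → [nlvsep]
Rule 4 Labial Nasal Assimilation: no change — [nlvsep]
Rule 5 Vowel Lowering: no change — [nlvsep]
Rule Rule 4 changed 0 position(s).

0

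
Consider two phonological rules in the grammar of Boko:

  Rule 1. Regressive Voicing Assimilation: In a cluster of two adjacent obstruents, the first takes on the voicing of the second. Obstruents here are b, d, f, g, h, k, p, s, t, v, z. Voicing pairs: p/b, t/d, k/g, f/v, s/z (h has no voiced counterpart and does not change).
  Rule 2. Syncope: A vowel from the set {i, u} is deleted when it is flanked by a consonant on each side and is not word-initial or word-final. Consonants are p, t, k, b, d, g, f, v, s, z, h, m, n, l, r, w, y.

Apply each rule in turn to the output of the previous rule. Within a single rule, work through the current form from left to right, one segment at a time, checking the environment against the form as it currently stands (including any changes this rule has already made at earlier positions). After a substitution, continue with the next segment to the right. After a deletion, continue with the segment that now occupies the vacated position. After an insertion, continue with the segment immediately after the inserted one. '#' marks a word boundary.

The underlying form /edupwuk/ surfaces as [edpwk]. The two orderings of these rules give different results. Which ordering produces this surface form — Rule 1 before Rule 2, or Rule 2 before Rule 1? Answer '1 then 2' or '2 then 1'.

Order 1 then 2:
  1 Regressive Voicing Assimilation: no change — [edupwuk]
  2 Syncope: [edupwuk] → [edpwk]
  result: [edpwk]
Order 2 then 1:
  2 Syncope: [edupwuk] → [edpwk]
  1 Regressive Voicing Assimilation: [edpwk] → [etpwk]
  result: [etpwk]

1 then 2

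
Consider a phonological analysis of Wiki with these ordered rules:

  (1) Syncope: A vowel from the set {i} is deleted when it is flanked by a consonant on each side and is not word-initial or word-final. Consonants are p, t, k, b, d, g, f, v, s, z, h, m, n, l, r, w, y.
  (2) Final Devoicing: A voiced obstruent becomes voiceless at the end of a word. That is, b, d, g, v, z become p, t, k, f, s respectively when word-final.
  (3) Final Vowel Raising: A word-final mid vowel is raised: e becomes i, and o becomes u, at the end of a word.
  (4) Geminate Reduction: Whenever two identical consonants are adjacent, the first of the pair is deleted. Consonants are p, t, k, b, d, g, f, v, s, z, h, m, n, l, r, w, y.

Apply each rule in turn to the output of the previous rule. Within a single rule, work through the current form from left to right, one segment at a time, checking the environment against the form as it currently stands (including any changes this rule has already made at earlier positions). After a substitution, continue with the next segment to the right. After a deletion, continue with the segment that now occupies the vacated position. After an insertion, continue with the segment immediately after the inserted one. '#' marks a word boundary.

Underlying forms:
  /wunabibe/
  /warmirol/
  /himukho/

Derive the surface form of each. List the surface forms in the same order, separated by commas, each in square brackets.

/wunabibe/:
  (1) Syncope: [wunabibe] → [wunabbe]
  (2) Final Devoicing: no change — [wunabbe]
  (3) Final Vowel Raising: [wunabbe] → [wunabbi]
  (4) Geminate Reduction: [wunabbi] → [wunabi]
/warmirol/:
  (1) Syncope: [warmirol] → [warmrol]
  (2) Final Devoicing: no change — [warmrol]
  (3) Final Vowel Raising: no change — [warmrol]
  (4) Geminate Reduction: no change — [warmrol]
/himukho/:
  (1) Syncope: [himukho] → [hmukho]
  (2) Final Devoicing: no change — [hmukho]
  (3) Final Vowel Raising: [hmukho] → [hmukhu]
  (4) Geminate Reduction: no change — [hmukhu]

[wunabi], [warmrol], [hmukhu]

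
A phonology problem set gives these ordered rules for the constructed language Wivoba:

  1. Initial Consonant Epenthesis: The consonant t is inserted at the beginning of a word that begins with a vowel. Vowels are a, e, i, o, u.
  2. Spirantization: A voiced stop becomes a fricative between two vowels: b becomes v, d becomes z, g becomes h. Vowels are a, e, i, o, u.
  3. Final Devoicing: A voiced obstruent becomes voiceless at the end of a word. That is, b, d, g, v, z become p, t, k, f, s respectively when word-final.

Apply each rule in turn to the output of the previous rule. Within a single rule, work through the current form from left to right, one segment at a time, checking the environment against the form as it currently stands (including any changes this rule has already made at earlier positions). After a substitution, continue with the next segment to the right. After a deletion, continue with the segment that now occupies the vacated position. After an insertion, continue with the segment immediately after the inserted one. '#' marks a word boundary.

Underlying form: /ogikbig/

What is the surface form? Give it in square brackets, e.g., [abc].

[tohikbik]

1 Initial Consonant Epenthesis: [ogikbig] → [togikbig]
2 Spirantization: [togikbig] → [tohikbig]
3 Final Devoicing: [tohikbig] → [tohikbik]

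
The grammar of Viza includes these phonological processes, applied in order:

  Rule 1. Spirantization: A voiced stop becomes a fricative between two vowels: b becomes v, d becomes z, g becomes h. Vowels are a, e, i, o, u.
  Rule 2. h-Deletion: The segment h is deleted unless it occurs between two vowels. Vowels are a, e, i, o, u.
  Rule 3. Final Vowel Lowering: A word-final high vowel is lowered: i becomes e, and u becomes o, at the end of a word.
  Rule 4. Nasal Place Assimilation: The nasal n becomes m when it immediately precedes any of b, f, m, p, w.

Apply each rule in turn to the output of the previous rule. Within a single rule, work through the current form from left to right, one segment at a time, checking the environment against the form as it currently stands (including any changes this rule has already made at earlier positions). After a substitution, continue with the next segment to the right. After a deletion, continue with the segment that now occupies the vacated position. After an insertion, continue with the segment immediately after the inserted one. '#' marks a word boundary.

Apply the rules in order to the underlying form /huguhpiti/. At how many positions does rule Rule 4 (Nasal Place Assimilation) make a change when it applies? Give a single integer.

Rule 1 Spirantization: [huguhpiti] → [huhuhpiti]
Rule 2 h-Deletion: [huhuhpiti] → [uhupiti]
Rule 3 Final Vowel Lowering: [uhupiti] → [uhupite]
Rule 4 Nasal Place Assimilation: no change — [uhupite]
Rule Rule 4 changed 0 position(s).

0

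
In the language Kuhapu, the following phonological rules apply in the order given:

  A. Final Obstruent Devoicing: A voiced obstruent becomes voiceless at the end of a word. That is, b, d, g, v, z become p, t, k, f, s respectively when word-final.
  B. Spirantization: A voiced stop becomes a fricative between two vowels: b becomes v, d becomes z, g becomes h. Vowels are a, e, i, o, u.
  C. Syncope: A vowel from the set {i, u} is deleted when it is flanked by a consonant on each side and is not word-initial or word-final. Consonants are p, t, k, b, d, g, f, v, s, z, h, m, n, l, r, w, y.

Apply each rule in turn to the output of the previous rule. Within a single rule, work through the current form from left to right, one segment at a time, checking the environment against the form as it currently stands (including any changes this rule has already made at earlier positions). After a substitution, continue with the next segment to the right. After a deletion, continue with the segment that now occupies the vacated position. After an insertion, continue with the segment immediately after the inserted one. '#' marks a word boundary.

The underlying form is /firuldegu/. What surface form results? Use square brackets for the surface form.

A Final Obstruent Devoicing: no change — [firuldegu]
B Spirantization: [firuldegu] → [firuldehu]
C Syncope: [firuldehu] → [frldehu]

[frldehu]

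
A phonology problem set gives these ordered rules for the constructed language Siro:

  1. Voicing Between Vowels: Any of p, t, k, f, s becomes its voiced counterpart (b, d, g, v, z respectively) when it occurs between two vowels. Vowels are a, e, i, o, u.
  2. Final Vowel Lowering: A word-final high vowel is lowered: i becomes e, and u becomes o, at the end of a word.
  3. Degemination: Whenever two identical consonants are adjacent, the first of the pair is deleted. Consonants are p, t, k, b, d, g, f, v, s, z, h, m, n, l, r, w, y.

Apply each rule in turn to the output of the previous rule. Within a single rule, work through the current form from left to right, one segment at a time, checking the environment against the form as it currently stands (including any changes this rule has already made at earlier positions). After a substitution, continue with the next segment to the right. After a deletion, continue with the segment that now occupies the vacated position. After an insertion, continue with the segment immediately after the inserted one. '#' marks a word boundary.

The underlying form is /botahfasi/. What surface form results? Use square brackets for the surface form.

1 Voicing Between Vowels: [botahfasi] → [bodahfazi]
2 Final Vowel Lowering: [bodahfazi] → [bodahfaze]
3 Degemination: no change — [bodahfaze]

[bodahfaze]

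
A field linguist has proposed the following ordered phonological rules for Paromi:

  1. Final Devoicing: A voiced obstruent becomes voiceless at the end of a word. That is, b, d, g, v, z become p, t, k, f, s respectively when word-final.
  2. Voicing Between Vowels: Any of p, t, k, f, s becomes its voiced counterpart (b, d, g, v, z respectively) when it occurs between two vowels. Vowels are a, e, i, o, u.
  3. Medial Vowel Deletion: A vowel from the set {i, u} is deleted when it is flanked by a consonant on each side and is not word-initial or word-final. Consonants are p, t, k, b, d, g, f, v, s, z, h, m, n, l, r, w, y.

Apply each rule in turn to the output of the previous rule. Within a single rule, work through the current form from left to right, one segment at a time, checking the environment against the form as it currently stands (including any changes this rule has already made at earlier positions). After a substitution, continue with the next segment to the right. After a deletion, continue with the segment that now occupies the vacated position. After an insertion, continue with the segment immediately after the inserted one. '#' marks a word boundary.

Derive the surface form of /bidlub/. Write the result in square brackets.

[bdlp]

1 Final Devoicing: [bidlub] → [bidlup]
2 Voicing Between Vowels: no change — [bidlup]
3 Medial Vowel Deletion: [bidlup] → [bdlp]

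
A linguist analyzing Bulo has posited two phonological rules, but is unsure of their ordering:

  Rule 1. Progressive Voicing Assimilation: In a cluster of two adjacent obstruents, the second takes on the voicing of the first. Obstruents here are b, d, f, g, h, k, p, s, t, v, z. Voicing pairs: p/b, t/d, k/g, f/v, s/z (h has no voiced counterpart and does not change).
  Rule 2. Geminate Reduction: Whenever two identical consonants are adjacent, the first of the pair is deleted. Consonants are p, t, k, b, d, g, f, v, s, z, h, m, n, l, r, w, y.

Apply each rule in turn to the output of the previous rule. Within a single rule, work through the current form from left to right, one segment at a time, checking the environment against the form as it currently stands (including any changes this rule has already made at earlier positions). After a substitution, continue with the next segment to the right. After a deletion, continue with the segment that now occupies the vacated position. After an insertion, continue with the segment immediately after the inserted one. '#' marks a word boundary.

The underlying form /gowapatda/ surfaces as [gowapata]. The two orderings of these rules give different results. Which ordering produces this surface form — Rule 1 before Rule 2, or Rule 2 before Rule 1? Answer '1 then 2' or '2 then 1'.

1 then 2

Order 1 then 2:
  1 Progressive Voicing Assimilation: [gowapatda] → [gowapatta]
  2 Geminate Reduction: [gowapatta] → [gowapata]
  result: [gowapata]
Order 2 then 1:
  2 Geminate Reduction: no change — [gowapatda]
  1 Progressive Voicing Assimilation: [gowapatda] → [gowapatta]
  result: [gowapatta]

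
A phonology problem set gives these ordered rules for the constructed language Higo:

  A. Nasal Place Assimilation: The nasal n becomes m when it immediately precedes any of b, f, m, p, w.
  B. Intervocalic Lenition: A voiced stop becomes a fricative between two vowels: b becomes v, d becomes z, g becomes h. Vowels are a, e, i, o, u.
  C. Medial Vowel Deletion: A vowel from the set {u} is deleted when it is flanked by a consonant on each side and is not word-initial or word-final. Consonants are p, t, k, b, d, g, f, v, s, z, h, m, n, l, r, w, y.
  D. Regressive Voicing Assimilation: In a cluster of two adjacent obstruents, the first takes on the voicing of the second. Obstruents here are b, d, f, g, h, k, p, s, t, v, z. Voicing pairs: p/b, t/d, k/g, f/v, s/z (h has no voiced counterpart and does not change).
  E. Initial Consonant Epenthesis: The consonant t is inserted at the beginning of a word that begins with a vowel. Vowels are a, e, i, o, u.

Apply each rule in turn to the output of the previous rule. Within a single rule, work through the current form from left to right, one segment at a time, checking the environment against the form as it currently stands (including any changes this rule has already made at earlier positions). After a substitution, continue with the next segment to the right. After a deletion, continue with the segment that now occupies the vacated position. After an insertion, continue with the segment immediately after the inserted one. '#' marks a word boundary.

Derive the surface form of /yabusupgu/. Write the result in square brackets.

A Nasal Place Assimilation: no change — [yabusupgu]
B Intervocalic Lenition: [yabusupgu] → [yavusupgu]
C Medial Vowel Deletion: [yavusupgu] → [yavspgu]
D Regressive Voicing Assimilation: [yavspgu] → [yafsbgu]
E Initial Consonant Epenthesis: no change — [yafsbgu]

[yafsbgu]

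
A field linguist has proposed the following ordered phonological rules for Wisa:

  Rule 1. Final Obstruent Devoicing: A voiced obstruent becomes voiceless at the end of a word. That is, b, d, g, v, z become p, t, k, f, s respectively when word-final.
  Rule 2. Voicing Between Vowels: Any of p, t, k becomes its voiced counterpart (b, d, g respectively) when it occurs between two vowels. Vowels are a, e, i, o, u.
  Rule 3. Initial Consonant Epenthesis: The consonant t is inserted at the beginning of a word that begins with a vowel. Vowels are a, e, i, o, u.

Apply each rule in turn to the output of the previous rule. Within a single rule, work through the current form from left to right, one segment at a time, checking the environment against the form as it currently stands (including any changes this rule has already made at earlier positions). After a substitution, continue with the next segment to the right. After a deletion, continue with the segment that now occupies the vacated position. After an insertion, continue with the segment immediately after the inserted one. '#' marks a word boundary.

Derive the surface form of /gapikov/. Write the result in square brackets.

Rule 1 Final Obstruent Devoicing: [gapikov] → [gapikof]
Rule 2 Voicing Between Vowels: [gapikof] → [gabigof]
Rule 3 Initial Consonant Epenthesis: no change — [gabigof]

[gabigof]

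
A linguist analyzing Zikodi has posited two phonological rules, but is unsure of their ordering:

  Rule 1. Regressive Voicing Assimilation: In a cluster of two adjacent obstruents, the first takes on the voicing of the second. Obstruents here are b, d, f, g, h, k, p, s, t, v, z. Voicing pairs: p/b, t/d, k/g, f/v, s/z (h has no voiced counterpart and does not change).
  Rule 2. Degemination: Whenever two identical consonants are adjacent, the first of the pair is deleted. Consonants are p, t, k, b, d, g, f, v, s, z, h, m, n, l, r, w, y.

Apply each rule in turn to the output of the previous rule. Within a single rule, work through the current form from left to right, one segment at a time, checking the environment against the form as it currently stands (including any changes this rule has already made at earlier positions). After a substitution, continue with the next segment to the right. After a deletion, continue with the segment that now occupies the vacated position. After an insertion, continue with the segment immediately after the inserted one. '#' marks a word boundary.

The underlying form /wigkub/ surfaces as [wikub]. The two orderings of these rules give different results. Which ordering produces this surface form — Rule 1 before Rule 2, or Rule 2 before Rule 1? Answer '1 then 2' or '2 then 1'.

Order 1 then 2:
  1 Regressive Voicing Assimilation: [wigkub] → [wikkub]
  2 Degemination: [wikkub] → [wikub]
  result: [wikub]
Order 2 then 1:
  2 Degemination: no change — [wigkub]
  1 Regressive Voicing Assimilation: [wigkub] → [wikkub]
  result: [wikkub]

1 then 2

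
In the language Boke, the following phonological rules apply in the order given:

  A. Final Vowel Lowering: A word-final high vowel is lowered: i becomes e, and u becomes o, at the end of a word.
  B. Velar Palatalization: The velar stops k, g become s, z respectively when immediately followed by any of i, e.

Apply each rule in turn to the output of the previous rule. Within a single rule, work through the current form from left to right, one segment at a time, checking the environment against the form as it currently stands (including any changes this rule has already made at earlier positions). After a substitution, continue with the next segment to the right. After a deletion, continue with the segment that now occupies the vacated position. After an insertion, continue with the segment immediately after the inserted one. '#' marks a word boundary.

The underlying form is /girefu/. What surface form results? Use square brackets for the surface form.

[zirefo]

A Final Vowel Lowering: [girefu] → [girefo]
B Velar Palatalization: [girefo] → [zirefo]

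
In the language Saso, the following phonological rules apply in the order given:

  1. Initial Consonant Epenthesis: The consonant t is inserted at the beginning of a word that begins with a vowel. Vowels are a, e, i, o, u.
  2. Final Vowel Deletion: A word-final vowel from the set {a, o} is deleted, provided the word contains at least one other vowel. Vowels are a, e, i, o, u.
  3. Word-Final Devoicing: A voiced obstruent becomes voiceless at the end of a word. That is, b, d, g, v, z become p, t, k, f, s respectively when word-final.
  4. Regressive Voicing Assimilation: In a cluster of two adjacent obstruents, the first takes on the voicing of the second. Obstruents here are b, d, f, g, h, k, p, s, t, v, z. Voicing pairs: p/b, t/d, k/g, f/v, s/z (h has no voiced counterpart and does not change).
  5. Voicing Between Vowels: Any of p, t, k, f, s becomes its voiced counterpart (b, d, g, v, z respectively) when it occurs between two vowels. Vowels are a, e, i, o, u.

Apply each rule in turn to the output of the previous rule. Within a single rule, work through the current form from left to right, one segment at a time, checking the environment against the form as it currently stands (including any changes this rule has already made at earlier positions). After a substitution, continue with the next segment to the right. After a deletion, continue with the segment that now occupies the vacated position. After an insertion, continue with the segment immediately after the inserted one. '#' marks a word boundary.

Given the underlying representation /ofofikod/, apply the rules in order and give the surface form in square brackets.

[tovovigot]

1 Initial Consonant Epenthesis: [ofofikod] → [tofofikod]
2 Final Vowel Deletion: no change — [tofofikod]
3 Word-Final Devoicing: [tofofikod] → [tofofikot]
4 Regressive Voicing Assimilation: no change — [tofofikot]
5 Voicing Between Vowels: [tofofikot] → [tovovigot]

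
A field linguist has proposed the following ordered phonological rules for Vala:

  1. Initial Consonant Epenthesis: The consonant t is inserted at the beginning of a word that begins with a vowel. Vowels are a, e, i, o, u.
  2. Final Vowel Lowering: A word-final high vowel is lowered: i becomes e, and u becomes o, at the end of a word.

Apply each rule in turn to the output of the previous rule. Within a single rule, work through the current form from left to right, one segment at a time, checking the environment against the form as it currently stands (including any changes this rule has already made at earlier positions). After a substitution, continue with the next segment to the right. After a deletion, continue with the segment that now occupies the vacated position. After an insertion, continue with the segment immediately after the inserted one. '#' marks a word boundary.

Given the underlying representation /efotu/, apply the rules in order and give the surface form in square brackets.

1 Initial Consonant Epenthesis: [efotu] → [tefotu]
2 Final Vowel Lowering: [tefotu] → [tefoto]

[tefoto]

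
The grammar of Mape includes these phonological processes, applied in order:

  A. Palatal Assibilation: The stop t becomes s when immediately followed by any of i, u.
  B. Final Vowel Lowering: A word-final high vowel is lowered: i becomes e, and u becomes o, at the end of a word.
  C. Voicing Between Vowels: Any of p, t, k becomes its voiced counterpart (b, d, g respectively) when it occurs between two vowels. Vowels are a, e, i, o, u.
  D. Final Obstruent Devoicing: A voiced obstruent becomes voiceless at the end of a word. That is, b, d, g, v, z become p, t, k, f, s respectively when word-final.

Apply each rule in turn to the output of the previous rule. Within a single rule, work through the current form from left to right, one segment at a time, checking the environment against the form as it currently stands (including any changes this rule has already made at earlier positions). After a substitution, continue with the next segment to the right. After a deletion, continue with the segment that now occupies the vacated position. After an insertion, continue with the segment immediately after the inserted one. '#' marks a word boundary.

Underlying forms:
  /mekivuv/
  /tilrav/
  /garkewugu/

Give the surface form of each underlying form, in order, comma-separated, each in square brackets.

/mekivuv/:
  A Palatal Assibilation: no change — [mekivuv]
  B Final Vowel Lowering: no change — [mekivuv]
  C Voicing Between Vowels: [mekivuv] → [megivuv]
  D Final Obstruent Devoicing: [megivuv] → [megivuf]
/tilrav/:
  A Palatal Assibilation: [tilrav] → [silrav]
  B Final Vowel Lowering: no change — [silrav]
  C Voicing Between Vowels: no change — [silrav]
  D Final Obstruent Devoicing: [silrav] → [silraf]
/garkewugu/:
  A Palatal Assibilation: no change — [garkewugu]
  B Final Vowel Lowering: [garkewugu] → [garkewugo]
  C Voicing Between Vowels: no change — [garkewugo]
  D Final Obstruent Devoicing: no change — [garkewugo]

[megivuf], [silraf], [garkewugo]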